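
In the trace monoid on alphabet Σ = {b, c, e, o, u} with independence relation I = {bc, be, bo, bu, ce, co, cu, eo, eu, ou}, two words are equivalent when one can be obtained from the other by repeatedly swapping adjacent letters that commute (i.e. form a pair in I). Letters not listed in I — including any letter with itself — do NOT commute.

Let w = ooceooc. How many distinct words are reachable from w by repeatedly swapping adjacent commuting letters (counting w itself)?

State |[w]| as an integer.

105

#0=o has no predecessor
#1=o depends on [0:o]
#2=c has no predecessor
#3=e has no predecessor
#4=o depends on [1:o]
#5=o depends on [4:o]
#6=c depends on [2:c]
sources: [0:o, 2:c, 3:e]
N(rest) = Σ N(rest − s) over sources s of rest; N(one piece) = 1:
  size 1 → [3]=1  [5]=1  [6]=1
  size 2 → [2,6]=1  [3,5]=2  [3,6]=2  [4,5]=1  [5,6]=2
  size 3 → [1,4,5]=1  [2,3,6]=3  [2,5,6]=3  [3,4,5]=3  [3,5,6]=6  [4,5,6]=3
  size 4 → [0,1,4,5]=1  [1,3,4,5]=4  [1,4,5,6]=4  [2,3,5,6]=12  [2,4,5,6]=6  [3,4,5,6]=12
  size 5 → [0,1,3,4,5]=5  [0,1,4,5,6]=5  [1,2,4,5,6]=10  [1,3,4,5,6]=20  [2,3,4,5,6]=30
  first=0(o) contributes 60
  first=2(c) contributes 30
  first=3(e) contributes 15
|[w]| = 105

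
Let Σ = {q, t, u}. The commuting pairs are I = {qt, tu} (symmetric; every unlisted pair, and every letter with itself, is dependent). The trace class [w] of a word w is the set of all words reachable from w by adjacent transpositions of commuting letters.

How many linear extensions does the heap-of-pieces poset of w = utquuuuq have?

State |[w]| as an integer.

0(u) covers ∅
1(t) covers ∅
2(q) covers 0:u
3(u) covers 2:q
4(u) covers 3:u
5(u) covers 4:u
6(u) covers 5:u
7(q) covers 6:u
floor of heap: 0:u, 1:t
completions by unplaced set U, small U first (add the entries for U minus each lowest piece of U):
  |U|=1: {1}:1  {7}:1
  |U|=2: {1,7}:2  {6,7}:1
  |U|=3: {1,6,7}:3  {5,6,7}:1
  |U|=4: {1,5,6,7}:4  {4,5,6,7}:1
  |U|=5: {1,4,5,6,7}:5  {3,4,5,6,7}:1
  |U|=6: {1,3,4,5,6,7}:6  {2,3,4,5,6,7}:1
  start at 0(u): 7
  start at 1(t): 1
sum over floor = 8

8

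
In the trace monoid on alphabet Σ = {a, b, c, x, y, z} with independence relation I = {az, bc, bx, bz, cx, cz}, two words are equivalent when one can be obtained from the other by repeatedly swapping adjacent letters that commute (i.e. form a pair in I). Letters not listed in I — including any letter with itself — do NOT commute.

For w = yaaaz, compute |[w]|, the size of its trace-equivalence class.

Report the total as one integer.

4

0(y) covers ∅
1(a) covers 0:y
2(a) covers 1:a
3(a) covers 2:a
4(z) covers 0:y
floor of heap: 0:y
completions by unplaced set U, small U first (add the entries for U minus each lowest piece of U):
  |U|=1: {3}:1  {4}:1
  |U|=2: {2,3}:1  {3,4}:2
  |U|=3: {1,2,3}:1  {2,3,4}:3
  start at 0(y): 4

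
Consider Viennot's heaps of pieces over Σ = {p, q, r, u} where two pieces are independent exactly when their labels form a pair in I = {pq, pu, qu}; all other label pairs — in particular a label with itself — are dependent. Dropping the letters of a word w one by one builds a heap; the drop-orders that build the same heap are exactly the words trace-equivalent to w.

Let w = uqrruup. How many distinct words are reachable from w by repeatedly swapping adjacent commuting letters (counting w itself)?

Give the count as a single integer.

piece 0:u — minimal
piece 1:q — minimal
piece 2:r rests on {0:u, 1:q}
piece 3:r rests on {2:r}
piece 4:u rests on {3:r}
piece 5:u rests on {4:u}
piece 6:p rests on {3:r}
minimal pieces: {0:u, 1:q}
ways to finish when only these pieces remain (= sum over removing one remaining piece with nothing left below it):
  1 left: {5}→1  {6}→1
  2 left: {4,5}→1  {5,6}→2
  3 left: {4,5,6}→3
  4 left: {3,4,5,6}→3
  5 left: {2,3,4,5,6}→3
  placing 0:u first → 3 extensions
  placing 1:q first → 3 extensions
total linear extensions = 6

6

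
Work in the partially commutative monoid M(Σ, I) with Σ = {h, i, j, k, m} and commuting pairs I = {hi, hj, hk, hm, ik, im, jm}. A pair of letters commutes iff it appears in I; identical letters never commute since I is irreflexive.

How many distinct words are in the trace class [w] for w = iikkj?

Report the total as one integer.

0(i) covers ∅
1(i) covers 0:i
2(k) covers ∅
3(k) covers 2:k
4(j) covers 1:i, 3:k
floor of heap: 0:i, 2:k
completions by unplaced set U, small U first (add the entries for U minus each lowest piece of U):
  |U|=1: {4}:1
  |U|=2: {1,4}:1  {3,4}:1
  |U|=3: {0,1,4}:1  {1,3,4}:2  {2,3,4}:1
  start at 0(i): 3
  start at 2(k): 3
sum over floor = 6

6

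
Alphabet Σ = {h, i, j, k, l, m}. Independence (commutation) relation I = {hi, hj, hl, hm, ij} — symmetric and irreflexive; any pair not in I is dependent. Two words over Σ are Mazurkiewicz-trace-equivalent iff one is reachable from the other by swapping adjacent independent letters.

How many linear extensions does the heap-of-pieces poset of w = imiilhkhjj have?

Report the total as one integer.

18

0(i) covers ∅
1(m) covers 0:i
2(i) covers 1:m
3(i) covers 2:i
4(l) covers 3:i
5(h) covers ∅
6(k) covers 4:l, 5:h
7(h) covers 6:k
8(j) covers 6:k
9(j) covers 8:j
floor of heap: 0:i, 5:h
completions by unplaced set U, small U first (add the entries for U minus each lowest piece of U):
  |U|=1: {7}:1  {9}:1
  |U|=2: {7,9}:2  {8,9}:1
  |U|=3: {7,8,9}:3
  |U|=4: {6,7,8,9}:3
  |U|=5: {4,6,7,8,9}:3  {5,6,7,8,9}:3
  |U|=6: {3,4,6,7,8,9}:3  {4,5,6,7,8,9}:6
  |U|=7: {2,3,4,6,7,8,9}:3  {3,4,5,6,7,8,9}:9
  |U|=8: {1,2,3,4,6,7,8,9}:3  {2,3,4,5,6,7,8,9}:12
  start at 0(i): 15
  start at 5(h): 3
sum over floor = 18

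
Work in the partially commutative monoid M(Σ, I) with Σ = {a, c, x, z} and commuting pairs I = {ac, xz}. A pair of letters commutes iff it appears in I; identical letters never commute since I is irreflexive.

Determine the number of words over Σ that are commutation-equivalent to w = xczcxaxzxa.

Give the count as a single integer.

3

drop 0:x onto floor
drop 1:c onto {0:x}
drop 2:z onto {1:c}
drop 3:c onto {2:z}
drop 4:x onto {3:c}
drop 5:a onto {4:x}
drop 6:x onto {5:a}
drop 7:z onto {5:a}
drop 8:x onto {6:x}
drop 9:a onto {7:z, 8:x}
ground layer = {0:x}
drop-orders for the pieces not yet dropped (sum over which currently-grounded one goes next):
  1 to go: {9} 1
  2 to go: {7,9} 1  {8,9} 1
  3 to go: {6,8,9} 1  {7,8,9} 2
  4 to go: {6,7,8,9} 3
  5 to go: {5,6,7,8,9} 3
  6 to go: {4,5,6,7,8,9} 3
  7 to go: {3,4,5,6,7,8,9} 3
  8 to go: {2,3,4,5,6,7,8,9} 3
  if 0:x drops first: 3 orders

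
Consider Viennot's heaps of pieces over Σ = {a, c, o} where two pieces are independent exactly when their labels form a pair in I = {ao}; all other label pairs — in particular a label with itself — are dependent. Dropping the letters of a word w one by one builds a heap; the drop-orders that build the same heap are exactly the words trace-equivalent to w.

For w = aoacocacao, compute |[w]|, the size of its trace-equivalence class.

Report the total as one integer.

6

#0=a has no predecessor
#1=o has no predecessor
#2=a depends on [0:a]
#3=c depends on [1:o, 2:a]
#4=o depends on [3:c]
#5=c depends on [4:o]
#6=a depends on [5:c]
#7=c depends on [6:a]
#8=a depends on [7:c]
#9=o depends on [7:c]
sources: [0:a, 1:o]
N(rest) = Σ N(rest − s) over sources s of rest; N(one piece) = 1:
  size 1 → [8]=1  [9]=1
  size 2 → [8,9]=2
  size 3 → [7,8,9]=2
  size 4 → [6,7,8,9]=2
  size 5 → [5,6,7,8,9]=2
  size 6 → [4,5,6,7,8,9]=2
  size 7 → [3,4,5,6,7,8,9]=2
  size 8 → [1,3,4,5,6,7,8,9]=2  [2,3,4,5,6,7,8,9]=2
  first=0(a) contributes 4
  first=1(o) contributes 2
|[w]| = 6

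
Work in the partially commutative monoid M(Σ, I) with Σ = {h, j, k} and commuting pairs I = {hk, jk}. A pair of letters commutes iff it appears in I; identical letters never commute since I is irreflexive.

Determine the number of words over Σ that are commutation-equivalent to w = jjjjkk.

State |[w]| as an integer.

15

piece 0:j — minimal
piece 1:j rests on {0:j}
piece 2:j rests on {1:j}
piece 3:j rests on {2:j}
piece 4:k — minimal
piece 5:k rests on {4:k}
minimal pieces: {0:j, 4:k}
ways to finish when only these pieces remain (= sum over removing one remaining piece with nothing left below it):
  1 left: {3}→1  {5}→1
  2 left: {2,3}→1  {3,5}→2  {4,5}→1
  3 left: {1,2,3}→1  {2,3,5}→3  {3,4,5}→3
  4 left: {0,1,2,3}→1  {1,2,3,5}→4  {2,3,4,5}→6
  placing 0:j first → 10 extensions
  placing 4:k first → 5 extensions
total linear extensions = 15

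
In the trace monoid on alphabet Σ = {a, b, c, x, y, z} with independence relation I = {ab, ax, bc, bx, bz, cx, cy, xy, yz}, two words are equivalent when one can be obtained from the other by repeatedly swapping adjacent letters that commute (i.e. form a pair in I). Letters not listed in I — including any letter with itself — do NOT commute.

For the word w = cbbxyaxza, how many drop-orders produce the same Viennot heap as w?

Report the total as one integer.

drop 0:c onto floor
drop 1:b onto floor
drop 2:b onto {1:b}
drop 3:x onto floor
drop 4:y onto {2:b}
drop 5:a onto {0:c, 4:y}
drop 6:x onto {3:x}
drop 7:z onto {5:a, 6:x}
drop 8:a onto {7:z}
ground layer = {0:c, 1:b, 3:x}
drop-orders for the pieces not yet dropped (sum over which currently-grounded one goes next):
  1 to go: {8} 1
  2 to go: {7,8} 1
  3 to go: {5,7,8} 1  {6,7,8} 1
  4 to go: {0,5,7,8} 1  {3,6,7,8} 1  {4,5,7,8} 1  {5,6,7,8} 2
  5 to go: {0,4,5,7,8} 2  {0,5,6,7,8} 3  {2,4,5,7,8} 1  {3,5,6,7,8} 3  {4,5,6,7,8} 3
  6 to go: {0,2,4,5,7,8} 3  {0,3,5,6,7,8} 6  {0,4,5,6,7,8} 8  {1,2,4,5,7,8} 1  {2,4,5,6,7,8} 4  {3,4,5,6,7,8} 6
  7 to go: {0,1,2,4,5,7,8} 4  {0,2,4,5,6,7,8} 15  {0,3,4,5,6,7,8} 20  {1,2,4,5,6,7,8} 5  {2,3,4,5,6,7,8} 10
  if 0:c drops first: 15 orders
  if 1:b drops first: 45 orders
  if 3:x drops first: 24 orders
heap linearizations: 84

84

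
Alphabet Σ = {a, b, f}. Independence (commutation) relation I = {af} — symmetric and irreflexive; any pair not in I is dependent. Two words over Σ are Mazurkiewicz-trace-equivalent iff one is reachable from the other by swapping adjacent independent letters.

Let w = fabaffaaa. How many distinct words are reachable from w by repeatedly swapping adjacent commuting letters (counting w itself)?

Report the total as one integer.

0(f) covers ∅
1(a) covers ∅
2(b) covers 0:f, 1:a
3(a) covers 2:b
4(f) covers 2:b
5(f) covers 4:f
6(a) covers 3:a
7(a) covers 6:a
8(a) covers 7:a
floor of heap: 0:f, 1:a
completions by unplaced set U, small U first (add the entries for U minus each lowest piece of U):
  |U|=1: {5}:1  {8}:1
  |U|=2: {4,5}:1  {5,8}:2  {7,8}:1
  |U|=3: {4,5,8}:3  {5,7,8}:3  {6,7,8}:1
  |U|=4: {3,6,7,8}:1  {4,5,7,8}:6  {5,6,7,8}:4
  |U|=5: {3,5,6,7,8}:5  {4,5,6,7,8}:10
  |U|=6: {3,4,5,6,7,8}:15
  |U|=7: {2,3,4,5,6,7,8}:15
  start at 0(f): 15
  start at 1(a): 15
sum over floor = 30

30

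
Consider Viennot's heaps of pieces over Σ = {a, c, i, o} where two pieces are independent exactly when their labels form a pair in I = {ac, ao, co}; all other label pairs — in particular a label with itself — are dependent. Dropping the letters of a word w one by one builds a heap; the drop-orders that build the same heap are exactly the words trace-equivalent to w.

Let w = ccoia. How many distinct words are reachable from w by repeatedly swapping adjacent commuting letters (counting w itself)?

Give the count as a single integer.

3

0(c) covers ∅
1(c) covers 0:c
2(o) covers ∅
3(i) covers 1:c, 2:o
4(a) covers 3:i
floor of heap: 0:c, 2:o
completions by unplaced set U, small U first (add the entries for U minus each lowest piece of U):
  |U|=1: {4}:1
  |U|=2: {3,4}:1
  |U|=3: {1,3,4}:1  {2,3,4}:1
  start at 0(c): 2
  start at 2(o): 1
sum over floor = 3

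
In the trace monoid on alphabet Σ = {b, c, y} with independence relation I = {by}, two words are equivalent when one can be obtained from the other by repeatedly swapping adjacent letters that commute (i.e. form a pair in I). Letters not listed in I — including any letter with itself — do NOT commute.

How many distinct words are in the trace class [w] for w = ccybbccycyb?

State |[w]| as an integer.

drop 0:c onto floor
drop 1:c onto {0:c}
drop 2:y onto {1:c}
drop 3:b onto {1:c}
drop 4:b onto {3:b}
drop 5:c onto {2:y, 4:b}
drop 6:c onto {5:c}
drop 7:y onto {6:c}
drop 8:c onto {7:y}
drop 9:y onto {8:c}
drop 10:b onto {8:c}
ground layer = {0:c}
drop-orders for the pieces not yet dropped (sum over which currently-grounded one goes next):
  1 to go: {9} 1  {10} 1
  2 to go: {9,10} 2
  3 to go: {8,9,10} 2
  4 to go: {7,8,9,10} 2
  5 to go: {6,7,8,9,10} 2
  6 to go: {5,6,7,8,9,10} 2
  7 to go: {2,5,6,7,8,9,10} 2  {4,5,6,7,8,9,10} 2
  8 to go: {2,4,5,6,7,8,9,10} 4  {3,4,5,6,7,8,9,10} 2
  9 to go: {2,3,4,5,6,7,8,9,10} 6
  if 0:c drops first: 6 orders

6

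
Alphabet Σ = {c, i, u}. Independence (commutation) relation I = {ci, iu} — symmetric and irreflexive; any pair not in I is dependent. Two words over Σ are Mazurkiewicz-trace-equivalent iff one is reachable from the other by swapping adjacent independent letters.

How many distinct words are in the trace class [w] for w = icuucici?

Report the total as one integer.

piece 0:i — minimal
piece 1:c — minimal
piece 2:u rests on {1:c}
piece 3:u rests on {2:u}
piece 4:c rests on {3:u}
piece 5:i rests on {0:i}
piece 6:c rests on {4:c}
piece 7:i rests on {5:i}
minimal pieces: {0:i, 1:c}
ways to finish when only these pieces remain (= sum over removing one remaining piece with nothing left below it):
  1 left: {6}→1  {7}→1
  2 left: {4,6}→1  {5,7}→1  {6,7}→2
  3 left: {0,5,7}→1  {3,4,6}→1  {4,6,7}→3  {5,6,7}→3
  4 left: {0,5,6,7}→4  {2,3,4,6}→1  {3,4,6,7}→4  {4,5,6,7}→6
  5 left: {0,4,5,6,7}→10  {1,2,3,4,6}→1  {2,3,4,6,7}→5  {3,4,5,6,7}→10
  6 left: {0,3,4,5,6,7}→20  {1,2,3,4,6,7}→6  {2,3,4,5,6,7}→15
  placing 0:i first → 21 extensions
  placing 1:c first → 35 extensions
total linear extensions = 56

56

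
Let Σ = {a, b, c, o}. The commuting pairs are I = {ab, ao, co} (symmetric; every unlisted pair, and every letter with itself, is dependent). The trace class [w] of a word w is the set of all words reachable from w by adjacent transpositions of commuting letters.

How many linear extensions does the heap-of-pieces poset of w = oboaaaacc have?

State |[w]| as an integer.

65

#0=o has no predecessor
#1=b depends on [0:o]
#2=o depends on [1:b]
#3=a has no predecessor
#4=a depends on [3:a]
#5=a depends on [4:a]
#6=a depends on [5:a]
#7=c depends on [1:b, 6:a]
#8=c depends on [7:c]
sources: [0:o, 3:a]
N(rest) = Σ N(rest − s) over sources s of rest; N(one piece) = 1:
  size 1 → [2]=1  [8]=1
  size 2 → [2,8]=2  [7,8]=1
  size 3 → [2,7,8]=3  [6,7,8]=1
  size 4 → [1,2,7,8]=3  [2,6,7,8]=4  [5,6,7,8]=1
  size 5 → [0,1,2,7,8]=3  [1,2,6,7,8]=7  [2,5,6,7,8]=5  [4,5,6,7,8]=1
  size 6 → [0,1,2,6,7,8]=10  [1,2,5,6,7,8]=12  [2,4,5,6,7,8]=6  [3,4,5,6,7,8]=1
  size 7 → [0,1,2,5,6,7,8]=22  [1,2,4,5,6,7,8]=18  [2,3,4,5,6,7,8]=7
  first=0(o) contributes 25
  first=3(a) contributes 40
|[w]| = 65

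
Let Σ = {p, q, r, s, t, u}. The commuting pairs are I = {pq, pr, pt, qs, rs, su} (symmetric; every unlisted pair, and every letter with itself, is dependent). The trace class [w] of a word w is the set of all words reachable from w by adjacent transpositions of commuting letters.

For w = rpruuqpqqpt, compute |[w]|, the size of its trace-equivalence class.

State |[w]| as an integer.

#0=r has no predecessor
#1=p has no predecessor
#2=r depends on [0:r]
#3=u depends on [1:p, 2:r]
#4=u depends on [3:u]
#5=q depends on [4:u]
#6=p depends on [4:u]
#7=q depends on [5:q]
#8=q depends on [7:q]
#9=p depends on [6:p]
#10=t depends on [8:q]
sources: [0:r, 1:p]
N(rest) = Σ N(rest − s) over sources s of rest; N(one piece) = 1:
  size 1 → [9]=1  [10]=1
  size 2 → [6,9]=1  [8,10]=1  [9,10]=2
  size 3 → [6,9,10]=3  [7,8,10]=1  [8,9,10]=3
  size 4 → [5,7,8,10]=1  [6,8,9,10]=6  [7,8,9,10]=4
  size 5 → [5,7,8,9,10]=5  [6,7,8,9,10]=10
  size 6 → [5,6,7,8,9,10]=15
  size 7 → [4,5,6,7,8,9,10]=15
  size 8 → [3,4,5,6,7,8,9,10]=15
  size 9 → [1,3,4,5,6,7,8,9,10]=15  [2,3,4,5,6,7,8,9,10]=15
  first=0(r) contributes 30
  first=1(p) contributes 15
|[w]| = 45

45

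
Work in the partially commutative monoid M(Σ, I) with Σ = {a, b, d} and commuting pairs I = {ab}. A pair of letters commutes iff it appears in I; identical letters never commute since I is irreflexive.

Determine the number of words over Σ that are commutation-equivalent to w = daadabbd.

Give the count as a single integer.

3

drop 0:d onto floor
drop 1:a onto {0:d}
drop 2:a onto {1:a}
drop 3:d onto {2:a}
drop 4:a onto {3:d}
drop 5:b onto {3:d}
drop 6:b onto {5:b}
drop 7:d onto {4:a, 6:b}
ground layer = {0:d}
drop-orders for the pieces not yet dropped (sum over which currently-grounded one goes next):
  1 to go: {7} 1
  2 to go: {4,7} 1  {6,7} 1
  3 to go: {4,6,7} 2  {5,6,7} 1
  4 to go: {4,5,6,7} 3
  5 to go: {3,4,5,6,7} 3
  6 to go: {2,3,4,5,6,7} 3
  if 0:d drops first: 3 orders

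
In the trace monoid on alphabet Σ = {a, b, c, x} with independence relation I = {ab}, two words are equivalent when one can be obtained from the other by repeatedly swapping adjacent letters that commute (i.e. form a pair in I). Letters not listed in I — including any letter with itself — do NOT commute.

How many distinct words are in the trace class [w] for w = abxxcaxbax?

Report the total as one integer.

4

piece 0:a — minimal
piece 1:b — minimal
piece 2:x rests on {0:a, 1:b}
piece 3:x rests on {2:x}
piece 4:c rests on {3:x}
piece 5:a rests on {4:c}
piece 6:x rests on {5:a}
piece 7:b rests on {6:x}
piece 8:a rests on {6:x}
piece 9:x rests on {7:b, 8:a}
minimal pieces: {0:a, 1:b}
ways to finish when only these pieces remain (= sum over removing one remaining piece with nothing left below it):
  1 left: {9}→1
  2 left: {7,9}→1  {8,9}→1
  3 left: {7,8,9}→2
  4 left: {6,7,8,9}→2
  5 left: {5,6,7,8,9}→2
  6 left: {4,5,6,7,8,9}→2
  7 left: {3,4,5,6,7,8,9}→2
  8 left: {2,3,4,5,6,7,8,9}→2
  placing 0:a first → 2 extensions
  placing 1:b first → 2 extensions
total linear extensions = 4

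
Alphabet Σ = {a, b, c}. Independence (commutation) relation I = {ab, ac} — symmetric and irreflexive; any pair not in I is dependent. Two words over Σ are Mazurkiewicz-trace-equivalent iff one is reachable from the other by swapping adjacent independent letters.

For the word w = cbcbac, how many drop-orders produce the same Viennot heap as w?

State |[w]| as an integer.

0(c) covers ∅
1(b) covers 0:c
2(c) covers 1:b
3(b) covers 2:c
4(a) covers ∅
5(c) covers 3:b
floor of heap: 0:c, 4:a
completions by unplaced set U, small U first (add the entries for U minus each lowest piece of U):
  |U|=1: {4}:1  {5}:1
  |U|=2: {3,5}:1  {4,5}:2
  |U|=3: {2,3,5}:1  {3,4,5}:3
  |U|=4: {1,2,3,5}:1  {2,3,4,5}:4
  start at 0(c): 5
  start at 4(a): 1
sum over floor = 6

6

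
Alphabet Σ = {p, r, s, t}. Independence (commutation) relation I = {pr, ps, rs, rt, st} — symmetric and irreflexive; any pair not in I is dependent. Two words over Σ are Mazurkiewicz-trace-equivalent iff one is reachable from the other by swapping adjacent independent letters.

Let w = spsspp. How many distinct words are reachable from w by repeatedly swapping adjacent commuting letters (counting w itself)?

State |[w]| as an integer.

0(s) covers ∅
1(p) covers ∅
2(s) covers 0:s
3(s) covers 2:s
4(p) covers 1:p
5(p) covers 4:p
floor of heap: 0:s, 1:p
completions by unplaced set U, small U first (add the entries for U minus each lowest piece of U):
  |U|=1: {3}:1  {5}:1
  |U|=2: {2,3}:1  {3,5}:2  {4,5}:1
  |U|=3: {0,2,3}:1  {1,4,5}:1  {2,3,5}:3  {3,4,5}:3
  |U|=4: {0,2,3,5}:4  {1,3,4,5}:4  {2,3,4,5}:6
  start at 0(s): 10
  start at 1(p): 10
sum over floor = 20

20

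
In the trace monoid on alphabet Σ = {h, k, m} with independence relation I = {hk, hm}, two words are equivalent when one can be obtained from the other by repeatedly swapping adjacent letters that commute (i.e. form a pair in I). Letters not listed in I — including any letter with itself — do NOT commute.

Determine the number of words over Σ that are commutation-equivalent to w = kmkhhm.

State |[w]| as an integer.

15

drop 0:k onto floor
drop 1:m onto {0:k}
drop 2:k onto {1:m}
drop 3:h onto floor
drop 4:h onto {3:h}
drop 5:m onto {2:k}
ground layer = {0:k, 3:h}
drop-orders for the pieces not yet dropped (sum over which currently-grounded one goes next):
  1 to go: {4} 1  {5} 1
  2 to go: {2,5} 1  {3,4} 1  {4,5} 2
  3 to go: {1,2,5} 1  {2,4,5} 3  {3,4,5} 3
  4 to go: {0,1,2,5} 1  {1,2,4,5} 4  {2,3,4,5} 6
  if 0:k drops first: 10 orders
  if 3:h drops first: 5 orders
heap linearizations: 15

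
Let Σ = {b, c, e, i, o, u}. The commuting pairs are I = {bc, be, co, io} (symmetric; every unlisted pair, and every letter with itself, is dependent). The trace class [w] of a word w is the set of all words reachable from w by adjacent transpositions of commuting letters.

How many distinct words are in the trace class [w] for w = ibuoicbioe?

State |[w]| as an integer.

12

drop 0:i onto floor
drop 1:b onto {0:i}
drop 2:u onto {1:b}
drop 3:o onto {2:u}
drop 4:i onto {2:u}
drop 5:c onto {4:i}
drop 6:b onto {3:o, 4:i}
drop 7:i onto {5:c, 6:b}
drop 8:o onto {6:b}
drop 9:e onto {7:i, 8:o}
ground layer = {0:i}
drop-orders for the pieces not yet dropped (sum over which currently-grounded one goes next):
  1 to go: {9} 1
  2 to go: {7,9} 1  {8,9} 1
  3 to go: {5,7,9} 1  {7,8,9} 2
  4 to go: {5,7,8,9} 3  {6,7,8,9} 2
  5 to go: {3,6,7,8,9} 2  {5,6,7,8,9} 5
  6 to go: {3,5,6,7,8,9} 7  {4,5,6,7,8,9} 5
  7 to go: {3,4,5,6,7,8,9} 12
  8 to go: {2,3,4,5,6,7,8,9} 12
  if 0:i drops first: 12 orders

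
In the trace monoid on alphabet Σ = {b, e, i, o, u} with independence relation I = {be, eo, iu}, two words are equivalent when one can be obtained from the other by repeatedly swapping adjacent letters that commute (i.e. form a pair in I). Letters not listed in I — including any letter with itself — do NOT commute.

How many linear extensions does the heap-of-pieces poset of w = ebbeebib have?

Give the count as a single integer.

20

0(e) covers ∅
1(b) covers ∅
2(b) covers 1:b
3(e) covers 0:e
4(e) covers 3:e
5(b) covers 2:b
6(i) covers 4:e, 5:b
7(b) covers 6:i
floor of heap: 0:e, 1:b
completions by unplaced set U, small U first (add the entries for U minus each lowest piece of U):
  |U|=1: {7}:1
  |U|=2: {6,7}:1
  |U|=3: {4,6,7}:1  {5,6,7}:1
  |U|=4: {2,5,6,7}:1  {3,4,6,7}:1  {4,5,6,7}:2
  |U|=5: {0,3,4,6,7}:1  {1,2,5,6,7}:1  {2,4,5,6,7}:3  {3,4,5,6,7}:3
  |U|=6: {0,3,4,5,6,7}:4  {1,2,4,5,6,7}:4  {2,3,4,5,6,7}:6
  start at 0(e): 10
  start at 1(b): 10
sum over floor = 20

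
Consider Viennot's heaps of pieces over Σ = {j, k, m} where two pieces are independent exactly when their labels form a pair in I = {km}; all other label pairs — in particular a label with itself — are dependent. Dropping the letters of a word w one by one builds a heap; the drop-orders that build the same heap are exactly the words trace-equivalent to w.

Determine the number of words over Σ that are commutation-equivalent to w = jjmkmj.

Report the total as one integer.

drop 0:j onto floor
drop 1:j onto {0:j}
drop 2:m onto {1:j}
drop 3:k onto {1:j}
drop 4:m onto {2:m}
drop 5:j onto {3:k, 4:m}
ground layer = {0:j}
drop-orders for the pieces not yet dropped (sum over which currently-grounded one goes next):
  1 to go: {5} 1
  2 to go: {3,5} 1  {4,5} 1
  3 to go: {2,4,5} 1  {3,4,5} 2
  4 to go: {2,3,4,5} 3
  if 0:j drops first: 3 orders

3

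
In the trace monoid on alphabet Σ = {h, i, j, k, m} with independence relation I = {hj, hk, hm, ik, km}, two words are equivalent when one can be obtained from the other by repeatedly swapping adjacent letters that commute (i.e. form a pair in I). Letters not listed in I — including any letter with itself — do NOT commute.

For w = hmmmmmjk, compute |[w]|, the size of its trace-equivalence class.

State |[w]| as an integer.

8

#0=h has no predecessor
#1=m has no predecessor
#2=m depends on [1:m]
#3=m depends on [2:m]
#4=m depends on [3:m]
#5=m depends on [4:m]
#6=j depends on [5:m]
#7=k depends on [6:j]
sources: [0:h, 1:m]
N(rest) = Σ N(rest − s) over sources s of rest; N(one piece) = 1:
  size 1 → [0]=1  [7]=1
  size 2 → [0,7]=2  [6,7]=1
  size 3 → [0,6,7]=3  [5,6,7]=1
  size 4 → [0,5,6,7]=4  [4,5,6,7]=1
  size 5 → [0,4,5,6,7]=5  [3,4,5,6,7]=1
  size 6 → [0,3,4,5,6,7]=6  [2,3,4,5,6,7]=1
  first=0(h) contributes 1
  first=1(m) contributes 7
|[w]| = 8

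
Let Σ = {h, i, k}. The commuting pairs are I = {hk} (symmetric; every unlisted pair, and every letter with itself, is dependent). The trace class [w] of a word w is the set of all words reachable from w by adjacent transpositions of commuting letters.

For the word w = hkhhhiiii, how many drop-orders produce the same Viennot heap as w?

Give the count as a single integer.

5

#0=h has no predecessor
#1=k has no predecessor
#2=h depends on [0:h]
#3=h depends on [2:h]
#4=h depends on [3:h]
#5=i depends on [1:k, 4:h]
#6=i depends on [5:i]
#7=i depends on [6:i]
#8=i depends on [7:i]
sources: [0:h, 1:k]
N(rest) = Σ N(rest − s) over sources s of rest; N(one piece) = 1:
  size 1 → [8]=1
  size 2 → [7,8]=1
  size 3 → [6,7,8]=1
  size 4 → [5,6,7,8]=1
  size 5 → [1,5,6,7,8]=1  [4,5,6,7,8]=1
  size 6 → [1,4,5,6,7,8]=2  [3,4,5,6,7,8]=1
  size 7 → [1,3,4,5,6,7,8]=3  [2,3,4,5,6,7,8]=1
  first=0(h) contributes 4
  first=1(k) contributes 1
|[w]| = 5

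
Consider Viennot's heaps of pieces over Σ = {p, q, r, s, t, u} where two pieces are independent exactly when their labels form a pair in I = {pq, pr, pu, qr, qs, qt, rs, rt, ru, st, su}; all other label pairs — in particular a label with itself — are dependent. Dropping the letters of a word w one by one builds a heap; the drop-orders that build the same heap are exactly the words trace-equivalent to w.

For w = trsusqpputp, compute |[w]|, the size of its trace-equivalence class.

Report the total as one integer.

715

piece 0:t — minimal
piece 1:r — minimal
piece 2:s — minimal
piece 3:u rests on {0:t}
piece 4:s rests on {2:s}
piece 5:q rests on {3:u}
piece 6:p rests on {0:t, 4:s}
piece 7:p rests on {6:p}
piece 8:u rests on {5:q}
piece 9:t rests on {7:p, 8:u}
piece 10:p rests on {9:t}
minimal pieces: {0:t, 1:r, 2:s}
ways to finish when only these pieces remain (= sum over removing one remaining piece with nothing left below it):
  1 left: {1}→1  {10}→1
  2 left: {1,10}→2  {9,10}→1
  3 left: {1,9,10}→3  {7,9,10}→1  {8,9,10}→1
  4 left: {1,7,9,10}→4  {1,8,9,10}→4  {5,8,9,10}→1  {6,7,9,10}→1  {7,8,9,10}→2
  5 left: {1,5,8,9,10}→5  {1,6,7,9,10}→5  {1,7,8,9,10}→10  {3,5,8,9,10}→1  {4,6,7,9,10}→1  {5,7,8,9,10}→3  {6,7,8,9,10}→3
  6 left: {1,3,5,8,9,10}→6  {1,4,6,7,9,10}→6  {1,5,7,8,9,10}→18  {1,6,7,8,9,10}→18  {2,4,6,7,9,10}→1  {3,5,7,8,9,10}→4  {4,6,7,8,9,10}→4  {5,6,7,8,9,10}→6
  7 left: {1,2,4,6,7,9,10}→7  {1,3,5,7,8,9,10}→28  {1,4,6,7,8,9,10}→28  {1,5,6,7,8,9,10}→42  {2,4,6,7,8,9,10}→5  {3,5,6,7,8,9,10}→10  {4,5,6,7,8,9,10}→10
  8 left: {0,3,5,6,7,8,9,10}→10  {1,2,4,6,7,8,9,10}→40  {1,3,5,6,7,8,9,10}→80  {1,4,5,6,7,8,9,10}→80  {2,4,5,6,7,8,9,10}→15  {3,4,5,6,7,8,9,10}→20
  9 left: {0,1,3,5,6,7,8,9,10}→90  {0,3,4,5,6,7,8,9,10}→30  {1,2,4,5,6,7,8,9,10}→135  {1,3,4,5,6,7,8,9,10}→180  {2,3,4,5,6,7,8,9,10}→35
  placing 0:t first → 350 extensions
  placing 1:r first → 65 extensions
  placing 2:s first → 300 extensions
total linear extensions = 715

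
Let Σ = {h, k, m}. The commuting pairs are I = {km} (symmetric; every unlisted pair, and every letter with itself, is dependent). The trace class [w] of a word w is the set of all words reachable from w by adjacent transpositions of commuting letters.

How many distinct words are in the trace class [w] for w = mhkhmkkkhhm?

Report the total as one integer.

4

piece 0:m — minimal
piece 1:h rests on {0:m}
piece 2:k rests on {1:h}
piece 3:h rests on {2:k}
piece 4:m rests on {3:h}
piece 5:k rests on {3:h}
piece 6:k rests on {5:k}
piece 7:k rests on {6:k}
piece 8:h rests on {4:m, 7:k}
piece 9:h rests on {8:h}
piece 10:m rests on {9:h}
minimal pieces: {0:m}
ways to finish when only these pieces remain (= sum over removing one remaining piece with nothing left below it):
  1 left: {10}→1
  2 left: {9,10}→1
  3 left: {8,9,10}→1
  4 left: {4,8,9,10}→1  {7,8,9,10}→1
  5 left: {4,7,8,9,10}→2  {6,7,8,9,10}→1
  6 left: {4,6,7,8,9,10}→3  {5,6,7,8,9,10}→1
  7 left: {4,5,6,7,8,9,10}→4
  8 left: {3,4,5,6,7,8,9,10}→4
  9 left: {2,3,4,5,6,7,8,9,10}→4
  placing 0:m first → 4 extensions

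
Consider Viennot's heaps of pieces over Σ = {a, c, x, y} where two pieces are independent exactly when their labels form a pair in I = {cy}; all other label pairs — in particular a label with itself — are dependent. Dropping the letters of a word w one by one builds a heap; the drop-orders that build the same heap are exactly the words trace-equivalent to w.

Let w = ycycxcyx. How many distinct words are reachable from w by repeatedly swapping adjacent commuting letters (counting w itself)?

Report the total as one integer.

12

piece 0:y — minimal
piece 1:c — minimal
piece 2:y rests on {0:y}
piece 3:c rests on {1:c}
piece 4:x rests on {2:y, 3:c}
piece 5:c rests on {4:x}
piece 6:y rests on {4:x}
piece 7:x rests on {5:c, 6:y}
minimal pieces: {0:y, 1:c}
ways to finish when only these pieces remain (= sum over removing one remaining piece with nothing left below it):
  1 left: {7}→1
  2 left: {5,7}→1  {6,7}→1
  3 left: {5,6,7}→2
  4 left: {4,5,6,7}→2
  5 left: {2,4,5,6,7}→2  {3,4,5,6,7}→2
  6 left: {0,2,4,5,6,7}→2  {1,3,4,5,6,7}→2  {2,3,4,5,6,7}→4
  placing 0:y first → 6 extensions
  placing 1:c first → 6 extensions
total linear extensions = 12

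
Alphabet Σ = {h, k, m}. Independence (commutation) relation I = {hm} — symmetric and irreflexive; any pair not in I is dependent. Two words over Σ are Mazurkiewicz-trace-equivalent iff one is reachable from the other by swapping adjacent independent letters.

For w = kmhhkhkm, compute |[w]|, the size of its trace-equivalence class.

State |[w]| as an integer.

3

piece 0:k — minimal
piece 1:m rests on {0:k}
piece 2:h rests on {0:k}
piece 3:h rests on {2:h}
piece 4:k rests on {1:m, 3:h}
piece 5:h rests on {4:k}
piece 6:k rests on {5:h}
piece 7:m rests on {6:k}
minimal pieces: {0:k}
ways to finish when only these pieces remain (= sum over removing one remaining piece with nothing left below it):
  1 left: {7}→1
  2 left: {6,7}→1
  3 left: {5,6,7}→1
  4 left: {4,5,6,7}→1
  5 left: {1,4,5,6,7}→1  {3,4,5,6,7}→1
  6 left: {1,3,4,5,6,7}→2  {2,3,4,5,6,7}→1
  placing 0:k first → 3 extensions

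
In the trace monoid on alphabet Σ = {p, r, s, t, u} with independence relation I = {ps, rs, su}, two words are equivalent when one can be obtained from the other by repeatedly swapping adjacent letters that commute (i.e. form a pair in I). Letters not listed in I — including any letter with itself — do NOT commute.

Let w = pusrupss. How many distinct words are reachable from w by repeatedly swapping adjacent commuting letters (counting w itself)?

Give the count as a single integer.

#0=p has no predecessor
#1=u depends on [0:p]
#2=s has no predecessor
#3=r depends on [1:u]
#4=u depends on [3:r]
#5=p depends on [4:u]
#6=s depends on [2:s]
#7=s depends on [6:s]
sources: [0:p, 2:s]
N(rest) = Σ N(rest − s) over sources s of rest; N(one piece) = 1:
  size 1 → [5]=1  [7]=1
  size 2 → [4,5]=1  [5,7]=2  [6,7]=1
  size 3 → [2,6,7]=1  [3,4,5]=1  [4,5,7]=3  [5,6,7]=3
  size 4 → [1,3,4,5]=1  [2,5,6,7]=4  [3,4,5,7]=4  [4,5,6,7]=6
  size 5 → [0,1,3,4,5]=1  [1,3,4,5,7]=5  [2,4,5,6,7]=10  [3,4,5,6,7]=10
  size 6 → [0,1,3,4,5,7]=6  [1,3,4,5,6,7]=15  [2,3,4,5,6,7]=20
  first=0(p) contributes 35
  first=2(s) contributes 21
|[w]| = 56

56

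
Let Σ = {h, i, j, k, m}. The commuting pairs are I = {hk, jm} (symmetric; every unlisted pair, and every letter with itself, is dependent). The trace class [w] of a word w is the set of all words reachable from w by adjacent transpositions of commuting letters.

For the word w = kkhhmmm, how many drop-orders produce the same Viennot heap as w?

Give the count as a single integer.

drop 0:k onto floor
drop 1:k onto {0:k}
drop 2:h onto floor
drop 3:h onto {2:h}
drop 4:m onto {1:k, 3:h}
drop 5:m onto {4:m}
drop 6:m onto {5:m}
ground layer = {0:k, 2:h}
drop-orders for the pieces not yet dropped (sum over which currently-grounded one goes next):
  1 to go: {6} 1
  2 to go: {5,6} 1
  3 to go: {4,5,6} 1
  4 to go: {1,4,5,6} 1  {3,4,5,6} 1
  5 to go: {0,1,4,5,6} 1  {1,3,4,5,6} 2  {2,3,4,5,6} 1
  if 0:k drops first: 3 orders
  if 2:h drops first: 3 orders
heap linearizations: 6

6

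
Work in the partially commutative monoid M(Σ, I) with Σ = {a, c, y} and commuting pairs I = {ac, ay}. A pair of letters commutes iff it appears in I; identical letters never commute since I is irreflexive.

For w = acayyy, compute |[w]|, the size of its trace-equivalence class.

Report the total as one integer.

15

#0=a has no predecessor
#1=c has no predecessor
#2=a depends on [0:a]
#3=y depends on [1:c]
#4=y depends on [3:y]
#5=y depends on [4:y]
sources: [0:a, 1:c]
N(rest) = Σ N(rest − s) over sources s of rest; N(one piece) = 1:
  size 1 → [2]=1  [5]=1
  size 2 → [0,2]=1  [2,5]=2  [4,5]=1
  size 3 → [0,2,5]=3  [2,4,5]=3  [3,4,5]=1
  size 4 → [0,2,4,5]=6  [1,3,4,5]=1  [2,3,4,5]=4
  first=0(a) contributes 5
  first=1(c) contributes 10
|[w]| = 15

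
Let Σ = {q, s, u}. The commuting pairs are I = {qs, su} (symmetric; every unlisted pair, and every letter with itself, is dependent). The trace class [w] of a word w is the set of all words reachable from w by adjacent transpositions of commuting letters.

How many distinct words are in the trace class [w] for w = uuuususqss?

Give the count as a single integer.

210

piece 0:u — minimal
piece 1:u rests on {0:u}
piece 2:u rests on {1:u}
piece 3:u rests on {2:u}
piece 4:s — minimal
piece 5:u rests on {3:u}
piece 6:s rests on {4:s}
piece 7:q rests on {5:u}
piece 8:s rests on {6:s}
piece 9:s rests on {8:s}
minimal pieces: {0:u, 4:s}
ways to finish when only these pieces remain (= sum over removing one remaining piece with nothing left below it):
  1 left: {7}→1  {9}→1
  2 left: {5,7}→1  {7,9}→2  {8,9}→1
  3 left: {3,5,7}→1  {5,7,9}→3  {6,8,9}→1  {7,8,9}→3
  4 left: {2,3,5,7}→1  {3,5,7,9}→4  {4,6,8,9}→1  {5,7,8,9}→6  {6,7,8,9}→4
  5 left: {1,2,3,5,7}→1  {2,3,5,7,9}→5  {3,5,7,8,9}→10  {4,6,7,8,9}→5  {5,6,7,8,9}→10
  6 left: {0,1,2,3,5,7}→1  {1,2,3,5,7,9}→6  {2,3,5,7,8,9}→15  {3,5,6,7,8,9}→20  {4,5,6,7,8,9}→15
  7 left: {0,1,2,3,5,7,9}→7  {1,2,3,5,7,8,9}→21  {2,3,5,6,7,8,9}→35  {3,4,5,6,7,8,9}→35
  8 left: {0,1,2,3,5,7,8,9}→28  {1,2,3,5,6,7,8,9}→56  {2,3,4,5,6,7,8,9}→70
  placing 0:u first → 126 extensions
  placing 4:s first → 84 extensions
total linear extensions = 210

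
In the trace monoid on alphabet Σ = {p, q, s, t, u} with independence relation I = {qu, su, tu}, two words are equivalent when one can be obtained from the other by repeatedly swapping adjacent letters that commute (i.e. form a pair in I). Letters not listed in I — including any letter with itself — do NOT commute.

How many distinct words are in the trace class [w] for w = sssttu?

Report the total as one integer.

0(s) covers ∅
1(s) covers 0:s
2(s) covers 1:s
3(t) covers 2:s
4(t) covers 3:t
5(u) covers ∅
floor of heap: 0:s, 5:u
completions by unplaced set U, small U first (add the entries for U minus each lowest piece of U):
  |U|=1: {4}:1  {5}:1
  |U|=2: {3,4}:1  {4,5}:2
  |U|=3: {2,3,4}:1  {3,4,5}:3
  |U|=4: {1,2,3,4}:1  {2,3,4,5}:4
  start at 0(s): 5
  start at 5(u): 1
sum over floor = 6

6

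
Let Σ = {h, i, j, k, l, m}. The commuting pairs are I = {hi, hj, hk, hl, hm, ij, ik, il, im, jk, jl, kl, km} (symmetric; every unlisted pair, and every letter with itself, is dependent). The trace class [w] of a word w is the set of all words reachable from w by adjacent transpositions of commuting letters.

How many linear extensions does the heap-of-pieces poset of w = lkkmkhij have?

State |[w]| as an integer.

0(l) covers ∅
1(k) covers ∅
2(k) covers 1:k
3(m) covers 0:l
4(k) covers 2:k
5(h) covers ∅
6(i) covers ∅
7(j) covers 3:m
floor of heap: 0:l, 1:k, 5:h, 6:i
completions by unplaced set U, small U first (add the entries for U minus each lowest piece of U):
  |U|=1: {4}:1  {5}:1  {6}:1  {7}:1
  |U|=2: {2,4}:1  {3,7}:1  {4,5}:2  {4,6}:2  {4,7}:2  {5,6}:2  {5,7}:2  {6,7}:2
  |U|=3: {0,3,7}:1  {1,2,4}:1  {2,4,5}:3  {2,4,6}:3  {2,4,7}:3  {3,4,7}:3  {3,5,7}:3  {3,6,7}:3  {4,5,6}:6  {4,5,7}:6  {4,6,7}:6  {5,6,7}:6
  |U|=4: {0,3,4,7}:4  {0,3,5,7}:4  {0,3,6,7}:4  {1,2,4,5}:4  {1,2,4,6}:4  {1,2,4,7}:4  {2,3,4,7}:6  {2,4,5,6}:12  {2,4,5,7}:12  {2,4,6,7}:12  {3,4,5,7}:12  {3,4,6,7}:12  {3,5,6,7}:12  {4,5,6,7}:24
  |U|=5: {0,2,3,4,7}:10  {0,3,4,5,7}:20  {0,3,4,6,7}:20  {0,3,5,6,7}:20  {1,2,3,4,7}:10  {1,2,4,5,6}:20  {1,2,4,5,7}:20  {1,2,4,6,7}:20  {2,3,4,5,7}:30  {2,3,4,6,7}:30  {2,4,5,6,7}:60  {3,4,5,6,7}:60
  |U|=6: {0,1,2,3,4,7}:20  {0,2,3,4,5,7}:60  {0,2,3,4,6,7}:60  {0,3,4,5,6,7}:120  {1,2,3,4,5,7}:60  {1,2,3,4,6,7}:60  {1,2,4,5,6,7}:120  {2,3,4,5,6,7}:180
  start at 0(l): 420
  start at 1(k): 420
  start at 5(h): 140
  start at 6(i): 140
sum over floor = 1120

1120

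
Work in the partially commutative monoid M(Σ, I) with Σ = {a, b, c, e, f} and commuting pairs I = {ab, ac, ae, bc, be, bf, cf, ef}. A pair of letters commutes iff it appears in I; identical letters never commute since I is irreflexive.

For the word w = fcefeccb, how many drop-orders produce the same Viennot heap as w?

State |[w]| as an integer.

168

#0=f has no predecessor
#1=c has no predecessor
#2=e depends on [1:c]
#3=f depends on [0:f]
#4=e depends on [2:e]
#5=c depends on [4:e]
#6=c depends on [5:c]
#7=b has no predecessor
sources: [0:f, 1:c, 7:b]
N(rest) = Σ N(rest − s) over sources s of rest; N(one piece) = 1:
  size 1 → [3]=1  [6]=1  [7]=1
  size 2 → [0,3]=1  [3,6]=2  [3,7]=2  [5,6]=1  [6,7]=2
  size 3 → [0,3,6]=3  [0,3,7]=3  [3,5,6]=3  [3,6,7]=6  [4,5,6]=1  [5,6,7]=3
  size 4 → [0,3,5,6]=6  [0,3,6,7]=12  [2,4,5,6]=1  [3,4,5,6]=4  [3,5,6,7]=12  [4,5,6,7]=4
  size 5 → [0,3,4,5,6]=10  [0,3,5,6,7]=30  [1,2,4,5,6]=1  [2,3,4,5,6]=5  [2,4,5,6,7]=5  [3,4,5,6,7]=20
  size 6 → [0,2,3,4,5,6]=15  [0,3,4,5,6,7]=60  [1,2,3,4,5,6]=6  [1,2,4,5,6,7]=6  [2,3,4,5,6,7]=30
  first=0(f) contributes 42
  first=1(c) contributes 105
  first=7(b) contributes 21
|[w]| = 168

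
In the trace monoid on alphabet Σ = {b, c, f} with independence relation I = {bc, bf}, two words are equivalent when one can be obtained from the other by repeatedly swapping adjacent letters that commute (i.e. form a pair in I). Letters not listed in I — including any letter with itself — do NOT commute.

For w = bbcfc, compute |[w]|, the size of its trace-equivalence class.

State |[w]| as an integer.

10

#0=b has no predecessor
#1=b depends on [0:b]
#2=c has no predecessor
#3=f depends on [2:c]
#4=c depends on [3:f]
sources: [0:b, 2:c]
N(rest) = Σ N(rest − s) over sources s of rest; N(one piece) = 1:
  size 1 → [1]=1  [4]=1
  size 2 → [0,1]=1  [1,4]=2  [3,4]=1
  size 3 → [0,1,4]=3  [1,3,4]=3  [2,3,4]=1
  first=0(b) contributes 4
  first=2(c) contributes 6
|[w]| = 10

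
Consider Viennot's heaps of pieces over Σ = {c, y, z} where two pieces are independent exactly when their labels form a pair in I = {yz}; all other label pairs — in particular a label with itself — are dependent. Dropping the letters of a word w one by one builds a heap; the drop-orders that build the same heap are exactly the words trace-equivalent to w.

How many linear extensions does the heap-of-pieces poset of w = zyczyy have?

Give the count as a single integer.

6

drop 0:z onto floor
drop 1:y onto floor
drop 2:c onto {0:z, 1:y}
drop 3:z onto {2:c}
drop 4:y onto {2:c}
drop 5:y onto {4:y}
ground layer = {0:z, 1:y}
drop-orders for the pieces not yet dropped (sum over which currently-grounded one goes next):
  1 to go: {3} 1  {5} 1
  2 to go: {3,5} 2  {4,5} 1
  3 to go: {3,4,5} 3
  4 to go: {2,3,4,5} 3
  if 0:z drops first: 3 orders
  if 1:y drops first: 3 orders
heap linearizations: 6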